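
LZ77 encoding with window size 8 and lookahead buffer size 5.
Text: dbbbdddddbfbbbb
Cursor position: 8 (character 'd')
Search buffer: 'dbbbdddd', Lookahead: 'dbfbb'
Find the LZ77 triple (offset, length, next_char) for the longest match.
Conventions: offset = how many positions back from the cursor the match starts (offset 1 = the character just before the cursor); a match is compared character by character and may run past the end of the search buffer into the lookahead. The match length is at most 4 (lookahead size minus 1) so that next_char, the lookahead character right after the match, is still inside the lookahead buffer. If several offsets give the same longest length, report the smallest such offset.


Try each offset into the search buffer:
  offset=1 (pos 7, char 'd'): match length 1
  offset=2 (pos 6, char 'd'): match length 1
  offset=3 (pos 5, char 'd'): match length 1
  offset=4 (pos 4, char 'd'): match length 1
  offset=5 (pos 3, char 'b'): match length 0
  offset=6 (pos 2, char 'b'): match length 0
  offset=7 (pos 1, char 'b'): match length 0
  offset=8 (pos 0, char 'd'): match length 2
Longest match has length 2 at offset 8.
next_char = character at position 8 + 2 = 10 -> 'f'

Best match: offset=8, length=2 (matching 'db' starting at position 0)
LZ77 triple: (8, 2, 'f')


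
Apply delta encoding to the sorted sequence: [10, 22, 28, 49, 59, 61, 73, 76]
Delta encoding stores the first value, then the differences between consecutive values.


First value: 10
Deltas:
  22 - 10 = 12
  28 - 22 = 6
  49 - 28 = 21
  59 - 49 = 10
  61 - 59 = 2
  73 - 61 = 12
  76 - 73 = 3


Delta encoded: [10, 12, 6, 21, 10, 2, 12, 3]


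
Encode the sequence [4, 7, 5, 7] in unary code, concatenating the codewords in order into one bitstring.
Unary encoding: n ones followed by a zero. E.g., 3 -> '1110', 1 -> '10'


Encode each number as n ones followed by a terminating 0:
  4 -> 11110 (5 bits)
  7 -> 11111110 (8 bits)
  5 -> 111110 (6 bits)
  7 -> 11111110 (8 bits)
Total length = 5 + 8 + 6 + 8 = 27 bits.

Unary([4, 7, 5, 7]) = 111101111111011111011111110 (27 bits)


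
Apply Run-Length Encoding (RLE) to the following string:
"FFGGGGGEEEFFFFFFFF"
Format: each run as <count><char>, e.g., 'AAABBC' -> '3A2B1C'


Scanning runs left to right:
  i=0: run of 'F' x 2 -> '2F'
  i=2: run of 'G' x 5 -> '5G'
  i=7: run of 'E' x 3 -> '3E'
  i=10: run of 'F' x 8 -> '8F'

RLE = 2F5G3E8F


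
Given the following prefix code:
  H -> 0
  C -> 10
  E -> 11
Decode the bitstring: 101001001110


Decoding step by step:
Bits 10 -> C
Bits 10 -> C
Bits 0 -> H
Bits 10 -> C
Bits 0 -> H
Bits 11 -> E
Bits 10 -> C


Decoded message: CCHCHEC


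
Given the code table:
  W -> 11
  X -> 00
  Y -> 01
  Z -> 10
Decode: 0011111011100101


Decoding:
00 -> X
11 -> W
11 -> W
10 -> Z
11 -> W
10 -> Z
01 -> Y
01 -> Y


Result: XWWZWZYY


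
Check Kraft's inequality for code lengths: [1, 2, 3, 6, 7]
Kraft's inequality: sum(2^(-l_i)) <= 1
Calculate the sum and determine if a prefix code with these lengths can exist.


Sum = 2^(-1) + 2^(-2) + 2^(-3) + 2^(-6) + 2^(-7)
    = 0.5 + 0.25 + 0.125 + 0.015625 + 0.0078125
    = 115/128 = 0.8984375
Since 0.8984375 <= 1, Kraft's inequality IS satisfied.
A prefix code with these lengths CAN exist.

Kraft sum = 0.8984375. Satisfied.


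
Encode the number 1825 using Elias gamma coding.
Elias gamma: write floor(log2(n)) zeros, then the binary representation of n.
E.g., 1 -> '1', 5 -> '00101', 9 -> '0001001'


num_bits = floor(log2(1825)) + 1 = 11
leading_zeros = num_bits - 1 = 10
binary(1825) = 11100100001

Elias gamma(1825) = '0000000000' + '11100100001' = 000000000011100100001 (21 bits)


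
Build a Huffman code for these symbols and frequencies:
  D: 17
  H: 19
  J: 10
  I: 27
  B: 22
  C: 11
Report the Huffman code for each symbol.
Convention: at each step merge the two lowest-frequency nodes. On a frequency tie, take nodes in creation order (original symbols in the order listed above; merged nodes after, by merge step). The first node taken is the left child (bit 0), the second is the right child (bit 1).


Huffman tree construction:
Step 1: Merge J(10) + C(11) = 21
Step 2: Merge D(17) + H(19) = 36
Step 3: Merge (J+C)(21) + B(22) = 43
Step 4: Merge I(27) + (D+H)(36) = 63
Step 5: Merge ((J+C)+B)(43) + (I+(D+H))(63) = 106
Read each symbol's code off the tree from the root (left child = 0, right child = 1).

Codes:
  D: 110 (length 3)
  H: 111 (length 3)
  J: 000 (length 3)
  I: 10 (length 2)
  B: 01 (length 2)
  C: 001 (length 3)
Average code length: 269/106 = 2.5377 bits/symbol


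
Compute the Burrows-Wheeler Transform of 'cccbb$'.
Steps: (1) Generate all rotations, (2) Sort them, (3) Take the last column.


Rotations (sorted):
  0: $cccbb -> last char: b
  1: b$cccb -> last char: b
  2: bb$ccc -> last char: c
  3: cbb$cc -> last char: c
  4: ccbb$c -> last char: c
  5: cccbb$ -> last char: $


BWT = bbccc$


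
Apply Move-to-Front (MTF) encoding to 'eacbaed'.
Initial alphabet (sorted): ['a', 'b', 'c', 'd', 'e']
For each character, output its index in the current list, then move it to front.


MTF encoding:
'e': index 4 in ['a', 'b', 'c', 'd', 'e'] -> ['e', 'a', 'b', 'c', 'd']
'a': index 1 in ['e', 'a', 'b', 'c', 'd'] -> ['a', 'e', 'b', 'c', 'd']
'c': index 3 in ['a', 'e', 'b', 'c', 'd'] -> ['c', 'a', 'e', 'b', 'd']
'b': index 3 in ['c', 'a', 'e', 'b', 'd'] -> ['b', 'c', 'a', 'e', 'd']
'a': index 2 in ['b', 'c', 'a', 'e', 'd'] -> ['a', 'b', 'c', 'e', 'd']
'e': index 3 in ['a', 'b', 'c', 'e', 'd'] -> ['e', 'a', 'b', 'c', 'd']
'd': index 4 in ['e', 'a', 'b', 'c', 'd'] -> ['d', 'e', 'a', 'b', 'c']


Output: [4, 1, 3, 3, 2, 3, 4]


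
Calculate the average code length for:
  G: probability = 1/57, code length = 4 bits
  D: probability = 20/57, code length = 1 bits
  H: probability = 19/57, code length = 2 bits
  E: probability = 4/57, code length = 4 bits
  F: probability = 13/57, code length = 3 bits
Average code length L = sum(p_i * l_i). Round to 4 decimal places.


Weighted contributions p_i * l_i:
  G: (1/57) * 4 = 4/57
  D: (20/57) * 1 = 20/57
  H: (19/57) * 2 = 38/57
  E: (4/57) * 4 = 16/57
  F: (13/57) * 3 = 39/57
Sum = (4 + 20 + 38 + 16 + 39)/57 = 117/57

L = 117/57 = 2.0526 bits/symbol


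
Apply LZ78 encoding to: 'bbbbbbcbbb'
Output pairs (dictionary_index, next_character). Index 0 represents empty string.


LZ78 encoding steps:
Dictionary: {0: ''}
Step 1: w='' (idx 0), next='b' -> output (0, 'b'), add 'b' as idx 1
Step 2: w='b' (idx 1), next='b' -> output (1, 'b'), add 'bb' as idx 2
Step 3: w='bb' (idx 2), next='b' -> output (2, 'b'), add 'bbb' as idx 3
Step 4: w='' (idx 0), next='c' -> output (0, 'c'), add 'c' as idx 4
Step 5: w='bbb' (idx 3), end of input -> output (3, '')


Encoded: [(0, 'b'), (1, 'b'), (2, 'b'), (0, 'c'), (3, '')]


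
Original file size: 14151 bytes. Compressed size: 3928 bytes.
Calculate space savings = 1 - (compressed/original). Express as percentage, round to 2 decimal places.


ratio = compressed/original = 3928/14151 = 0.277578
savings = 1 - ratio = 1 - 0.277578 = 0.722422
as a percentage: 0.722422 * 100 = 72.24%

Space savings = 1 - 3928/14151 = 72.24%


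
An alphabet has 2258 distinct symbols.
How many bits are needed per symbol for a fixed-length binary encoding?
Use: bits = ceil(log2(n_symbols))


log2(2258) = 11.1408
Bracket: 2^11 = 2048 < 2258 <= 2^12 = 4096
So ceil(log2(2258)) = 12

bits = ceil(log2(2258)) = ceil(11.1408) = 12 bits


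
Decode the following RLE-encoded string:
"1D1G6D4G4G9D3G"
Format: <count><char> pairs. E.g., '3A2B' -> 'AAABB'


Expanding each <count><char> pair:
  1D -> 'D'
  1G -> 'G'
  6D -> 'DDDDDD'
  4G -> 'GGGG'
  4G -> 'GGGG'
  9D -> 'DDDDDDDDD'
  3G -> 'GGG'

Decoded = DGDDDDDDGGGGGGGGDDDDDDDDDGGG


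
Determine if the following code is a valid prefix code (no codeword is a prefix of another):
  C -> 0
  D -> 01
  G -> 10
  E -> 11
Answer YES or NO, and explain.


Checking each pair (does one codeword prefix another?):
  C='0' vs D='01': prefix -- VIOLATION

NO -- this is NOT a valid prefix code. C (0) is a prefix of D (01).


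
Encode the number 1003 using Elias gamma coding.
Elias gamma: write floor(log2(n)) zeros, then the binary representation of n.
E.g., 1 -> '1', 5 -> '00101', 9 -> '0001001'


num_bits = floor(log2(1003)) + 1 = 10
leading_zeros = num_bits - 1 = 9
binary(1003) = 1111101011

Elias gamma(1003) = '000000000' + '1111101011' = 0000000001111101011 (19 bits)


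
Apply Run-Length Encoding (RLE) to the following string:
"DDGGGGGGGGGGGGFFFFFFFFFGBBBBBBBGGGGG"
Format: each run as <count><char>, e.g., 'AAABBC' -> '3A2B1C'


Scanning runs left to right:
  i=0: run of 'D' x 2 -> '2D'
  i=2: run of 'G' x 12 -> '12G'
  i=14: run of 'F' x 9 -> '9F'
  i=23: run of 'G' x 1 -> '1G'
  i=24: run of 'B' x 7 -> '7B'
  i=31: run of 'G' x 5 -> '5G'

RLE = 2D12G9F1G7B5G


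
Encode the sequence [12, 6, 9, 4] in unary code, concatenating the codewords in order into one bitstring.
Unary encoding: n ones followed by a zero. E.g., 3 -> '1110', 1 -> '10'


Encode each number as n ones followed by a terminating 0:
  12 -> 1111111111110 (13 bits)
  6 -> 1111110 (7 bits)
  9 -> 1111111110 (10 bits)
  4 -> 11110 (5 bits)
Total length = 13 + 7 + 10 + 5 = 35 bits.

Unary([12, 6, 9, 4]) = 11111111111101111110111111111011110 (35 bits)


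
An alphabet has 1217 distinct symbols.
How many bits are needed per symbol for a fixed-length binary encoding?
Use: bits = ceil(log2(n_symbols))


log2(1217) = 10.2491
Bracket: 2^10 = 1024 < 1217 <= 2^11 = 2048
So ceil(log2(1217)) = 11

bits = ceil(log2(1217)) = ceil(10.2491) = 11 bits


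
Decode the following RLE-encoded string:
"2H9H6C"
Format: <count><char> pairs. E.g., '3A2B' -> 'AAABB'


Expanding each <count><char> pair:
  2H -> 'HH'
  9H -> 'HHHHHHHHH'
  6C -> 'CCCCCC'

Decoded = HHHHHHHHHHHCCCCCC


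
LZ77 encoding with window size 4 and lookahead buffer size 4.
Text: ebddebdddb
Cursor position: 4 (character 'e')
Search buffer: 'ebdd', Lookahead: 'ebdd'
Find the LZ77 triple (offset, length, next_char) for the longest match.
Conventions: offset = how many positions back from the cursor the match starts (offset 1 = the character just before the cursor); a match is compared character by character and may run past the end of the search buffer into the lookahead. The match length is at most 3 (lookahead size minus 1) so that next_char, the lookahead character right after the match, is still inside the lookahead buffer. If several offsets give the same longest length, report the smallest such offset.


Try each offset into the search buffer:
  offset=1 (pos 3, char 'd'): match length 0
  offset=2 (pos 2, char 'd'): match length 0
  offset=3 (pos 1, char 'b'): match length 0
  offset=4 (pos 0, char 'e'): match length 3
Longest match has length 3 at offset 4.
next_char = character at position 4 + 3 = 7 -> 'd'

Best match: offset=4, length=3 (matching 'ebd' starting at position 0)
LZ77 triple: (4, 3, 'd')


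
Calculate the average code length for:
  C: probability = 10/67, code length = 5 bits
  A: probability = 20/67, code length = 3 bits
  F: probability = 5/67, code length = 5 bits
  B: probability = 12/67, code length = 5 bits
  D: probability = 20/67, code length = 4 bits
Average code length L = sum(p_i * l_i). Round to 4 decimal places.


Weighted contributions p_i * l_i:
  C: (10/67) * 5 = 50/67
  A: (20/67) * 3 = 60/67
  F: (5/67) * 5 = 25/67
  B: (12/67) * 5 = 60/67
  D: (20/67) * 4 = 80/67
Sum = (50 + 60 + 25 + 60 + 80)/67 = 275/67

L = 275/67 = 4.1045 bits/symbol


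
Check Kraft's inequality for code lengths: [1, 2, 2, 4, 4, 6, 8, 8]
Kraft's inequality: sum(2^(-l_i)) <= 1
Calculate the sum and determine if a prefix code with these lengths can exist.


Sum = 2^(-1) + 2^(-2) + 2^(-2) + 2^(-4) + 2^(-4) + 2^(-6) + 2^(-8) + 2^(-8)
    = 0.5 + 0.25 + 0.25 + 0.0625 + 0.0625 + 0.015625 + 0.00390625 + 0.00390625
    = 294/256 = 1.1484375
Since 1.1484375 > 1, Kraft's inequality is NOT satisfied.
A prefix code with these lengths CANNOT exist.

Kraft sum = 1.1484375. Not satisfied.


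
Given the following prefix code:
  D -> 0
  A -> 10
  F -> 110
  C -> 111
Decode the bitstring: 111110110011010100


Decoding step by step:
Bits 111 -> C
Bits 110 -> F
Bits 110 -> F
Bits 0 -> D
Bits 110 -> F
Bits 10 -> A
Bits 10 -> A
Bits 0 -> D


Decoded message: CFFDFAAD


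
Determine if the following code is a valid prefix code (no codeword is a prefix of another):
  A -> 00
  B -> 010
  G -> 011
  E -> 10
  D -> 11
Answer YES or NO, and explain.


Checking each pair (does one codeword prefix another?):
  A='00' vs B='010': no prefix
  A='00' vs G='011': no prefix
  A='00' vs E='10': no prefix
  A='00' vs D='11': no prefix
  B='010' vs A='00': no prefix
  B='010' vs G='011': no prefix
  B='010' vs E='10': no prefix
  B='010' vs D='11': no prefix
  G='011' vs A='00': no prefix
  G='011' vs B='010': no prefix
  G='011' vs E='10': no prefix
  G='011' vs D='11': no prefix
  E='10' vs A='00': no prefix
  E='10' vs B='010': no prefix
  E='10' vs G='011': no prefix
  E='10' vs D='11': no prefix
  D='11' vs A='00': no prefix
  D='11' vs B='010': no prefix
  D='11' vs G='011': no prefix
  D='11' vs E='10': no prefix
No violation found over all pairs.

YES -- this is a valid prefix code. No codeword is a prefix of any other codeword.


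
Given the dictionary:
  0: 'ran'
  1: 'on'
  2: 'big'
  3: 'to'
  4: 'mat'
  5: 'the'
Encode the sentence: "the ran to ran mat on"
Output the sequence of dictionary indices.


Look up each word in the dictionary:
  'the' -> 5
  'ran' -> 0
  'to' -> 3
  'ran' -> 0
  'mat' -> 4
  'on' -> 1

Encoded: [5, 0, 3, 0, 4, 1]


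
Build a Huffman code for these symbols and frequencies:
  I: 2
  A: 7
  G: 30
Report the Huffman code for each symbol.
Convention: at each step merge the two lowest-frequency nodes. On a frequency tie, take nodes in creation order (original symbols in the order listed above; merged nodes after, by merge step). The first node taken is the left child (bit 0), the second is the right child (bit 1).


Huffman tree construction:
Step 1: Merge I(2) + A(7) = 9
Step 2: Merge (I+A)(9) + G(30) = 39
Read each symbol's code off the tree from the root (left child = 0, right child = 1).

Codes:
  I: 00 (length 2)
  A: 01 (length 2)
  G: 1 (length 1)
Average code length: 48/39 = 1.2308 bits/symbol


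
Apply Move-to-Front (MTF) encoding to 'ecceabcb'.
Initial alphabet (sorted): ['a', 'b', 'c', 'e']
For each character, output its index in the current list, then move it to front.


MTF encoding:
'e': index 3 in ['a', 'b', 'c', 'e'] -> ['e', 'a', 'b', 'c']
'c': index 3 in ['e', 'a', 'b', 'c'] -> ['c', 'e', 'a', 'b']
'c': index 0 in ['c', 'e', 'a', 'b'] -> ['c', 'e', 'a', 'b']
'e': index 1 in ['c', 'e', 'a', 'b'] -> ['e', 'c', 'a', 'b']
'a': index 2 in ['e', 'c', 'a', 'b'] -> ['a', 'e', 'c', 'b']
'b': index 3 in ['a', 'e', 'c', 'b'] -> ['b', 'a', 'e', 'c']
'c': index 3 in ['b', 'a', 'e', 'c'] -> ['c', 'b', 'a', 'e']
'b': index 1 in ['c', 'b', 'a', 'e'] -> ['b', 'c', 'a', 'e']


Output: [3, 3, 0, 1, 2, 3, 3, 1]


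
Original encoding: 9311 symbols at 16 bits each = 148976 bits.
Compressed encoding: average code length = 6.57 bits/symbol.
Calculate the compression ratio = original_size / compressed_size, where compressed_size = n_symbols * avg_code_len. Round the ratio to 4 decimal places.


original_size = n_symbols * orig_bits = 9311 * 16 = 148976 bits
compressed_size = n_symbols * avg_code_len = 9311 * 6.57 = 61173.27 bits
ratio = original_size / compressed_size = 148976 / 61173.27 = 2.4353

Compression ratio = 2.4353


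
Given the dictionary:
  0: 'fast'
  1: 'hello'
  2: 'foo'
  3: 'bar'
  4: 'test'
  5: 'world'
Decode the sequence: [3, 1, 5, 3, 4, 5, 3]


Look up each index in the dictionary:
  3 -> 'bar'
  1 -> 'hello'
  5 -> 'world'
  3 -> 'bar'
  4 -> 'test'
  5 -> 'world'
  3 -> 'bar'

Decoded: "bar hello world bar test world bar"


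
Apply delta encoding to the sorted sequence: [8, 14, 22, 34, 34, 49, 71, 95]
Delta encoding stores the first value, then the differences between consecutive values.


First value: 8
Deltas:
  14 - 8 = 6
  22 - 14 = 8
  34 - 22 = 12
  34 - 34 = 0
  49 - 34 = 15
  71 - 49 = 22
  95 - 71 = 24


Delta encoded: [8, 6, 8, 12, 0, 15, 22, 24]


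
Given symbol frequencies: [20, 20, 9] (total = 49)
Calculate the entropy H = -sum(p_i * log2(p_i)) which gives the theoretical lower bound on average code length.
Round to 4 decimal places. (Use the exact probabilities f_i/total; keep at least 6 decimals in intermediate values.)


Per-symbol terms -p_i * log2(p_i) with p_i = f_i/49:
  p = 20/49 = 0.408163: log2(p) = -1.292782, -p*log2(p) = 0.527666
  p = 20/49 = 0.408163: log2(p) = -1.292782, -p*log2(p) = 0.527666
  p = 9/49 = 0.183673: log2(p) = -2.444785, -p*log2(p) = 0.449042
H = 0.527666 + 0.527666 + 0.449042 = 1.504374

H = 1.5044 bits/symbol


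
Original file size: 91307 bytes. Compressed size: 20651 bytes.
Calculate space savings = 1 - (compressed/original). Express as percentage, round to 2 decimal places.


ratio = compressed/original = 20651/91307 = 0.226171
savings = 1 - ratio = 1 - 0.226171 = 0.773829
as a percentage: 0.773829 * 100 = 77.38%

Space savings = 1 - 20651/91307 = 77.38%


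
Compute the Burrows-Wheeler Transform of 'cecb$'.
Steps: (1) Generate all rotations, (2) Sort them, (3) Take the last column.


Rotations (sorted):
  0: $cecb -> last char: b
  1: b$cec -> last char: c
  2: cb$ce -> last char: e
  3: cecb$ -> last char: $
  4: ecb$c -> last char: c


BWT = bce$c


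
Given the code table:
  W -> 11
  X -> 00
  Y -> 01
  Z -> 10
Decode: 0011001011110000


Decoding:
00 -> X
11 -> W
00 -> X
10 -> Z
11 -> W
11 -> W
00 -> X
00 -> X


Result: XWXZWWXX


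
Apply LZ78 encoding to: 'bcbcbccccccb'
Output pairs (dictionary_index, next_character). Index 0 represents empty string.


LZ78 encoding steps:
Dictionary: {0: ''}
Step 1: w='' (idx 0), next='b' -> output (0, 'b'), add 'b' as idx 1
Step 2: w='' (idx 0), next='c' -> output (0, 'c'), add 'c' as idx 2
Step 3: w='b' (idx 1), next='c' -> output (1, 'c'), add 'bc' as idx 3
Step 4: w='bc' (idx 3), next='c' -> output (3, 'c'), add 'bcc' as idx 4
Step 5: w='c' (idx 2), next='c' -> output (2, 'c'), add 'cc' as idx 5
Step 6: w='cc' (idx 5), next='b' -> output (5, 'b'), add 'ccb' as idx 6


Encoded: [(0, 'b'), (0, 'c'), (1, 'c'), (3, 'c'), (2, 'c'), (5, 'b')]


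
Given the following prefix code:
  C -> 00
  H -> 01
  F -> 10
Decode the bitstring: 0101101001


Decoding step by step:
Bits 01 -> H
Bits 01 -> H
Bits 10 -> F
Bits 10 -> F
Bits 01 -> H


Decoded message: HHFFH


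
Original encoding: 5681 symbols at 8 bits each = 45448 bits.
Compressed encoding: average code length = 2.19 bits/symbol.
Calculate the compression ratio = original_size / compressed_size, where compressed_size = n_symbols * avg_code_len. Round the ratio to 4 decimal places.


original_size = n_symbols * orig_bits = 5681 * 8 = 45448 bits
compressed_size = n_symbols * avg_code_len = 5681 * 2.19 = 12441.39 bits
ratio = original_size / compressed_size = 45448 / 12441.39 = 3.653

Compression ratio = 3.653


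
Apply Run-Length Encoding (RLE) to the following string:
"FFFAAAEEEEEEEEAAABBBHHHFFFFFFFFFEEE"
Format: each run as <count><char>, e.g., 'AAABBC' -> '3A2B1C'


Scanning runs left to right:
  i=0: run of 'F' x 3 -> '3F'
  i=3: run of 'A' x 3 -> '3A'
  i=6: run of 'E' x 8 -> '8E'
  i=14: run of 'A' x 3 -> '3A'
  i=17: run of 'B' x 3 -> '3B'
  i=20: run of 'H' x 3 -> '3H'
  i=23: run of 'F' x 9 -> '9F'
  i=32: run of 'E' x 3 -> '3E'

RLE = 3F3A8E3A3B3H9F3E


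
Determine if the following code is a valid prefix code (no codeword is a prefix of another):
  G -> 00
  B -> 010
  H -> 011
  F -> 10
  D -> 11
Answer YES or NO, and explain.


Checking each pair (does one codeword prefix another?):
  G='00' vs B='010': no prefix
  G='00' vs H='011': no prefix
  G='00' vs F='10': no prefix
  G='00' vs D='11': no prefix
  B='010' vs G='00': no prefix
  B='010' vs H='011': no prefix
  B='010' vs F='10': no prefix
  B='010' vs D='11': no prefix
  H='011' vs G='00': no prefix
  H='011' vs B='010': no prefix
  H='011' vs F='10': no prefix
  H='011' vs D='11': no prefix
  F='10' vs G='00': no prefix
  F='10' vs B='010': no prefix
  F='10' vs H='011': no prefix
  F='10' vs D='11': no prefix
  D='11' vs G='00': no prefix
  D='11' vs B='010': no prefix
  D='11' vs H='011': no prefix
  D='11' vs F='10': no prefix
No violation found over all pairs.

YES -- this is a valid prefix code. No codeword is a prefix of any other codeword.


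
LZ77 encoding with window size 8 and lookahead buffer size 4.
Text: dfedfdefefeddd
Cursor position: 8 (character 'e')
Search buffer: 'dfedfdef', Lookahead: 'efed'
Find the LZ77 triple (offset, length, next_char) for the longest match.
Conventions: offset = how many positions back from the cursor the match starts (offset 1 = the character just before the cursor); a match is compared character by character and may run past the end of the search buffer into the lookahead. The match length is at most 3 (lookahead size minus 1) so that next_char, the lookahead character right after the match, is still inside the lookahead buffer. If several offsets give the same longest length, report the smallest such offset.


Try each offset into the search buffer:
  offset=1 (pos 7, char 'f'): match length 0
  offset=2 (pos 6, char 'e'): match length 3
  offset=3 (pos 5, char 'd'): match length 0
  offset=4 (pos 4, char 'f'): match length 0
  offset=5 (pos 3, char 'd'): match length 0
  offset=6 (pos 2, char 'e'): match length 1
  offset=7 (pos 1, char 'f'): match length 0
  offset=8 (pos 0, char 'd'): match length 0
Longest match has length 3 at offset 2.
next_char = character at position 8 + 3 = 11 -> 'd'

Best match: offset=2, length=3 (matching 'efe' starting at position 6)
LZ77 triple: (2, 3, 'd')


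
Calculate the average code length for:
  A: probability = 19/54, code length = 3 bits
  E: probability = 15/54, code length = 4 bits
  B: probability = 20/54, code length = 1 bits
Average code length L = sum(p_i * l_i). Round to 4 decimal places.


Weighted contributions p_i * l_i:
  A: (19/54) * 3 = 57/54
  E: (15/54) * 4 = 60/54
  B: (20/54) * 1 = 20/54
Sum = (57 + 60 + 20)/54 = 137/54

L = 137/54 = 2.5370 bits/symbol


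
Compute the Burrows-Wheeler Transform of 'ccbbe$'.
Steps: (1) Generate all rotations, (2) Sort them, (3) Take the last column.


Rotations (sorted):
  0: $ccbbe -> last char: e
  1: bbe$cc -> last char: c
  2: be$ccb -> last char: b
  3: cbbe$c -> last char: c
  4: ccbbe$ -> last char: $
  5: e$ccbb -> last char: b


BWT = ecbc$b


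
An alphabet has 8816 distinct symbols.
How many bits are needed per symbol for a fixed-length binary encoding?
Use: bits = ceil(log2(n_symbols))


log2(8816) = 13.1059
Bracket: 2^13 = 8192 < 8816 <= 2^14 = 16384
So ceil(log2(8816)) = 14

bits = ceil(log2(8816)) = ceil(13.1059) = 14 bits


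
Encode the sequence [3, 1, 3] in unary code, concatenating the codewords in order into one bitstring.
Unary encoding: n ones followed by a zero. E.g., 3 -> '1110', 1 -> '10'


Encode each number as n ones followed by a terminating 0:
  3 -> 1110 (4 bits)
  1 -> 10 (2 bits)
  3 -> 1110 (4 bits)
Total length = 4 + 2 + 4 = 10 bits.

Unary([3, 1, 3]) = 1110101110 (10 bits)


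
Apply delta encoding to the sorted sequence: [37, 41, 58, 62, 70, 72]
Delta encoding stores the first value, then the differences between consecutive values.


First value: 37
Deltas:
  41 - 37 = 4
  58 - 41 = 17
  62 - 58 = 4
  70 - 62 = 8
  72 - 70 = 2


Delta encoded: [37, 4, 17, 4, 8, 2]


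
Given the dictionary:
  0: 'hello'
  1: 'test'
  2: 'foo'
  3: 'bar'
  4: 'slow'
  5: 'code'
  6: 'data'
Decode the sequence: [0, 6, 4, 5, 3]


Look up each index in the dictionary:
  0 -> 'hello'
  6 -> 'data'
  4 -> 'slow'
  5 -> 'code'
  3 -> 'bar'

Decoded: "hello data slow code bar"


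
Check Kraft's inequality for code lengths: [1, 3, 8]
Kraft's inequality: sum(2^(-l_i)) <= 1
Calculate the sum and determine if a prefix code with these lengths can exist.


Sum = 2^(-1) + 2^(-3) + 2^(-8)
    = 0.5 + 0.125 + 0.00390625
    = 161/256 = 0.62890625
Since 0.62890625 <= 1, Kraft's inequality IS satisfied.
A prefix code with these lengths CAN exist.

Kraft sum = 0.62890625. Satisfied.


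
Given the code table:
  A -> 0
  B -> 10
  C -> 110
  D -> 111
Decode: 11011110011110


Decoding:
110 -> C
111 -> D
10 -> B
0 -> A
111 -> D
10 -> B


Result: CDBADB


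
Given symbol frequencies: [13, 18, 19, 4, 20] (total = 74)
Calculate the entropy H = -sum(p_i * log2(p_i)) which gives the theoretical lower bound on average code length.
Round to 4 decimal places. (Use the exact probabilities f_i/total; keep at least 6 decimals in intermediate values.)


Per-symbol terms -p_i * log2(p_i) with p_i = f_i/74:
  p = 13/74 = 0.175676: log2(p) = -2.509014, -p*log2(p) = 0.440773
  p = 18/74 = 0.243243: log2(p) = -2.039528, -p*log2(p) = 0.496101
  p = 19/74 = 0.256757: log2(p) = -1.961526, -p*log2(p) = 0.503635
  p = 4/74 = 0.054054: log2(p) = -4.209453, -p*log2(p) = 0.227538
  p = 20/74 = 0.270270: log2(p) = -1.887525, -p*log2(p) = 0.510142
H = 0.440773 + 0.496101 + 0.503635 + 0.227538 + 0.510142 = 2.178189

H = 2.1782 bits/symbol


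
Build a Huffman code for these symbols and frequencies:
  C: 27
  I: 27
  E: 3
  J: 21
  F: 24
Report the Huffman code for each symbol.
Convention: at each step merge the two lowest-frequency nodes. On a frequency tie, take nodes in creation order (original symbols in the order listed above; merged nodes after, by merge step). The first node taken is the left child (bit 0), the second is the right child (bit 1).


Huffman tree construction:
Step 1: Merge E(3) + J(21) = 24
Step 2: Merge F(24) + (E+J)(24) = 48
Step 3: Merge C(27) + I(27) = 54
Step 4: Merge (F+(E+J))(48) + (C+I)(54) = 102
Read each symbol's code off the tree from the root (left child = 0, right child = 1).

Codes:
  C: 10 (length 2)
  I: 11 (length 2)
  E: 010 (length 3)
  J: 011 (length 3)
  F: 00 (length 2)
Average code length: 228/102 = 2.2353 bits/symbol


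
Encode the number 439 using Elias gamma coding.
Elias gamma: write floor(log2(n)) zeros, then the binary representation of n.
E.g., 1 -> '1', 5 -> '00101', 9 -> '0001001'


num_bits = floor(log2(439)) + 1 = 9
leading_zeros = num_bits - 1 = 8
binary(439) = 110110111

Elias gamma(439) = '00000000' + '110110111' = 00000000110110111 (17 bits)


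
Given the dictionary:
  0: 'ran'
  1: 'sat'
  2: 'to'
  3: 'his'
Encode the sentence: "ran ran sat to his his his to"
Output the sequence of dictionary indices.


Look up each word in the dictionary:
  'ran' -> 0
  'ran' -> 0
  'sat' -> 1
  'to' -> 2
  'his' -> 3
  'his' -> 3
  'his' -> 3
  'to' -> 2

Encoded: [0, 0, 1, 2, 3, 3, 3, 2]


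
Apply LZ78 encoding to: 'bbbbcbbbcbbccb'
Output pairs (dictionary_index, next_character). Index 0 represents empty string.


LZ78 encoding steps:
Dictionary: {0: ''}
Step 1: w='' (idx 0), next='b' -> output (0, 'b'), add 'b' as idx 1
Step 2: w='b' (idx 1), next='b' -> output (1, 'b'), add 'bb' as idx 2
Step 3: w='b' (idx 1), next='c' -> output (1, 'c'), add 'bc' as idx 3
Step 4: w='bb' (idx 2), next='b' -> output (2, 'b'), add 'bbb' as idx 4
Step 5: w='' (idx 0), next='c' -> output (0, 'c'), add 'c' as idx 5
Step 6: w='bb' (idx 2), next='c' -> output (2, 'c'), add 'bbc' as idx 6
Step 7: w='c' (idx 5), next='b' -> output (5, 'b'), add 'cb' as idx 7


Encoded: [(0, 'b'), (1, 'b'), (1, 'c'), (2, 'b'), (0, 'c'), (2, 'c'), (5, 'b')]


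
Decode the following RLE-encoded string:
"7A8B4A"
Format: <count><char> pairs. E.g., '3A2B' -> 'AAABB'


Expanding each <count><char> pair:
  7A -> 'AAAAAAA'
  8B -> 'BBBBBBBB'
  4A -> 'AAAA'

Decoded = AAAAAAABBBBBBBBAAAA


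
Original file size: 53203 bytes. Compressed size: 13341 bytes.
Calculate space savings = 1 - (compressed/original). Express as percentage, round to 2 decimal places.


ratio = compressed/original = 13341/53203 = 0.250757
savings = 1 - ratio = 1 - 0.250757 = 0.749243
as a percentage: 0.749243 * 100 = 74.92%

Space savings = 1 - 13341/53203 = 74.92%


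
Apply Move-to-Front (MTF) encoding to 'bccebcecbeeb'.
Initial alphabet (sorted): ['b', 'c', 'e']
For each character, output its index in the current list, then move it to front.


MTF encoding:
'b': index 0 in ['b', 'c', 'e'] -> ['b', 'c', 'e']
'c': index 1 in ['b', 'c', 'e'] -> ['c', 'b', 'e']
'c': index 0 in ['c', 'b', 'e'] -> ['c', 'b', 'e']
'e': index 2 in ['c', 'b', 'e'] -> ['e', 'c', 'b']
'b': index 2 in ['e', 'c', 'b'] -> ['b', 'e', 'c']
'c': index 2 in ['b', 'e', 'c'] -> ['c', 'b', 'e']
'e': index 2 in ['c', 'b', 'e'] -> ['e', 'c', 'b']
'c': index 1 in ['e', 'c', 'b'] -> ['c', 'e', 'b']
'b': index 2 in ['c', 'e', 'b'] -> ['b', 'c', 'e']
'e': index 2 in ['b', 'c', 'e'] -> ['e', 'b', 'c']
'e': index 0 in ['e', 'b', 'c'] -> ['e', 'b', 'c']
'b': index 1 in ['e', 'b', 'c'] -> ['b', 'e', 'c']


Output: [0, 1, 0, 2, 2, 2, 2, 1, 2, 2, 0, 1]


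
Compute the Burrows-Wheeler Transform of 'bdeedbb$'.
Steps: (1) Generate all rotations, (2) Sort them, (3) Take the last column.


Rotations (sorted):
  0: $bdeedbb -> last char: b
  1: b$bdeedb -> last char: b
  2: bb$bdeed -> last char: d
  3: bdeedbb$ -> last char: $
  4: dbb$bdee -> last char: e
  5: deedbb$b -> last char: b
  6: edbb$bde -> last char: e
  7: eedbb$bd -> last char: d


BWT = bbd$ebed


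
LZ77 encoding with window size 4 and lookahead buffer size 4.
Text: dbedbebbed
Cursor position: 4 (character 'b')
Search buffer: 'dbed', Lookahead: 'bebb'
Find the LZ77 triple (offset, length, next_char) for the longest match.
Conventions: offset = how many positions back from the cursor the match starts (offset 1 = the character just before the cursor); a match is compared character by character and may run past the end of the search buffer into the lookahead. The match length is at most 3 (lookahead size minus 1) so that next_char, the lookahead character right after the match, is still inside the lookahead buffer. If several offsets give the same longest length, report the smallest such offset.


Try each offset into the search buffer:
  offset=1 (pos 3, char 'd'): match length 0
  offset=2 (pos 2, char 'e'): match length 0
  offset=3 (pos 1, char 'b'): match length 2
  offset=4 (pos 0, char 'd'): match length 0
Longest match has length 2 at offset 3.
next_char = character at position 4 + 2 = 6 -> 'b'

Best match: offset=3, length=2 (matching 'be' starting at position 1)
LZ77 triple: (3, 2, 'b')


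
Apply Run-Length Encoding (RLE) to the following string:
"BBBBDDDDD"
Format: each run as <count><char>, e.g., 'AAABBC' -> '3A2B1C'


Scanning runs left to right:
  i=0: run of 'B' x 4 -> '4B'
  i=4: run of 'D' x 5 -> '5D'

RLE = 4B5D


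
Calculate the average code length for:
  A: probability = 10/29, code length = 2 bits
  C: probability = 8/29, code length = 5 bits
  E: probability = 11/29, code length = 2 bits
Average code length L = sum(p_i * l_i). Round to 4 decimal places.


Weighted contributions p_i * l_i:
  A: (10/29) * 2 = 20/29
  C: (8/29) * 5 = 40/29
  E: (11/29) * 2 = 22/29
Sum = (20 + 40 + 22)/29 = 82/29

L = 82/29 = 2.8276 bits/symbol


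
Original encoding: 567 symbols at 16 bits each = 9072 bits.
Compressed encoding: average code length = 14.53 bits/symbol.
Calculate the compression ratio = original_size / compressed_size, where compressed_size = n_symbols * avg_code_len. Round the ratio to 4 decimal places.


original_size = n_symbols * orig_bits = 567 * 16 = 9072 bits
compressed_size = n_symbols * avg_code_len = 567 * 14.53 = 8238.51 bits
ratio = original_size / compressed_size = 9072 / 8238.51 = 1.1012

Compression ratio = 1.1012


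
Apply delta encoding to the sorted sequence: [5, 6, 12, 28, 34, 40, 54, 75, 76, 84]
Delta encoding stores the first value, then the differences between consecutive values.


First value: 5
Deltas:
  6 - 5 = 1
  12 - 6 = 6
  28 - 12 = 16
  34 - 28 = 6
  40 - 34 = 6
  54 - 40 = 14
  75 - 54 = 21
  76 - 75 = 1
  84 - 76 = 8


Delta encoded: [5, 1, 6, 16, 6, 6, 14, 21, 1, 8]


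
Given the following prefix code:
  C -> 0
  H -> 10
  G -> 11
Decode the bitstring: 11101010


Decoding step by step:
Bits 11 -> G
Bits 10 -> H
Bits 10 -> H
Bits 10 -> H


Decoded message: GHHH


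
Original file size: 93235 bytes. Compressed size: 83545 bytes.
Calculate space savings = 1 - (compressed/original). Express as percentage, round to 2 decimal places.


ratio = compressed/original = 83545/93235 = 0.896069
savings = 1 - ratio = 1 - 0.896069 = 0.103931
as a percentage: 0.103931 * 100 = 10.39%

Space savings = 1 - 83545/93235 = 10.39%


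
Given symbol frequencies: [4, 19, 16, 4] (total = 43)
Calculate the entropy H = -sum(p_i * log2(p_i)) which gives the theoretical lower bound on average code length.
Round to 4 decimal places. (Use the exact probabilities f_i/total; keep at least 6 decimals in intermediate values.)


Per-symbol terms -p_i * log2(p_i) with p_i = f_i/43:
  p = 4/43 = 0.093023: log2(p) = -3.426265, -p*log2(p) = 0.318722
  p = 19/43 = 0.441860: log2(p) = -1.178337, -p*log2(p) = 0.520661
  p = 16/43 = 0.372093: log2(p) = -1.426265, -p*log2(p) = 0.530703
  p = 4/43 = 0.093023: log2(p) = -3.426265, -p*log2(p) = 0.318722
H = 0.318722 + 0.520661 + 0.530703 + 0.318722 = 1.688808

H = 1.6888 bits/symbol


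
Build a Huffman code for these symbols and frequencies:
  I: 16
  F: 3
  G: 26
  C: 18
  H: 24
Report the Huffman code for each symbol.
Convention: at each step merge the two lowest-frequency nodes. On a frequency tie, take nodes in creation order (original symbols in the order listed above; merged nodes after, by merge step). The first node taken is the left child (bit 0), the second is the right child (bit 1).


Huffman tree construction:
Step 1: Merge F(3) + I(16) = 19
Step 2: Merge C(18) + (F+I)(19) = 37
Step 3: Merge H(24) + G(26) = 50
Step 4: Merge (C+(F+I))(37) + (H+G)(50) = 87
Read each symbol's code off the tree from the root (left child = 0, right child = 1).

Codes:
  I: 011 (length 3)
  F: 010 (length 3)
  G: 11 (length 2)
  C: 00 (length 2)
  H: 10 (length 2)
Average code length: 193/87 = 2.2184 bits/symbol


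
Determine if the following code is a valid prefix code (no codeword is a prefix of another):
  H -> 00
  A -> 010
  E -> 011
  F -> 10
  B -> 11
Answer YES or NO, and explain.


Checking each pair (does one codeword prefix another?):
  H='00' vs A='010': no prefix
  H='00' vs E='011': no prefix
  H='00' vs F='10': no prefix
  H='00' vs B='11': no prefix
  A='010' vs H='00': no prefix
  A='010' vs E='011': no prefix
  A='010' vs F='10': no prefix
  A='010' vs B='11': no prefix
  E='011' vs H='00': no prefix
  E='011' vs A='010': no prefix
  E='011' vs F='10': no prefix
  E='011' vs B='11': no prefix
  F='10' vs H='00': no prefix
  F='10' vs A='010': no prefix
  F='10' vs E='011': no prefix
  F='10' vs B='11': no prefix
  B='11' vs H='00': no prefix
  B='11' vs A='010': no prefix
  B='11' vs E='011': no prefix
  B='11' vs F='10': no prefix
No violation found over all pairs.

YES -- this is a valid prefix code. No codeword is a prefix of any other codeword.


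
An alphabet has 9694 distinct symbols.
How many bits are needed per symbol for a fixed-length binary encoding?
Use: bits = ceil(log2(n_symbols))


log2(9694) = 13.2429
Bracket: 2^13 = 8192 < 9694 <= 2^14 = 16384
So ceil(log2(9694)) = 14

bits = ceil(log2(9694)) = ceil(13.2429) = 14 bits


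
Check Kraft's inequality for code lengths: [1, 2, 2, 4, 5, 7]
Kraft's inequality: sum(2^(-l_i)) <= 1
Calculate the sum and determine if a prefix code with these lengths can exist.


Sum = 2^(-1) + 2^(-2) + 2^(-2) + 2^(-4) + 2^(-5) + 2^(-7)
    = 0.5 + 0.25 + 0.25 + 0.0625 + 0.03125 + 0.0078125
    = 141/128 = 1.1015625
Since 1.1015625 > 1, Kraft's inequality is NOT satisfied.
A prefix code with these lengths CANNOT exist.

Kraft sum = 1.1015625. Not satisfied.


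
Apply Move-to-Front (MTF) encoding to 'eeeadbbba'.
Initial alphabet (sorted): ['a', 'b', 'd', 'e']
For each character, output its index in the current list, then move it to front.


MTF encoding:
'e': index 3 in ['a', 'b', 'd', 'e'] -> ['e', 'a', 'b', 'd']
'e': index 0 in ['e', 'a', 'b', 'd'] -> ['e', 'a', 'b', 'd']
'e': index 0 in ['e', 'a', 'b', 'd'] -> ['e', 'a', 'b', 'd']
'a': index 1 in ['e', 'a', 'b', 'd'] -> ['a', 'e', 'b', 'd']
'd': index 3 in ['a', 'e', 'b', 'd'] -> ['d', 'a', 'e', 'b']
'b': index 3 in ['d', 'a', 'e', 'b'] -> ['b', 'd', 'a', 'e']
'b': index 0 in ['b', 'd', 'a', 'e'] -> ['b', 'd', 'a', 'e']
'b': index 0 in ['b', 'd', 'a', 'e'] -> ['b', 'd', 'a', 'e']
'a': index 2 in ['b', 'd', 'a', 'e'] -> ['a', 'b', 'd', 'e']


Output: [3, 0, 0, 1, 3, 3, 0, 0, 2]


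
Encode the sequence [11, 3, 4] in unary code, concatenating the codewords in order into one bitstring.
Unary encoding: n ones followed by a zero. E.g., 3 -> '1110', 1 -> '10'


Encode each number as n ones followed by a terminating 0:
  11 -> 111111111110 (12 bits)
  3 -> 1110 (4 bits)
  4 -> 11110 (5 bits)
Total length = 12 + 4 + 5 = 21 bits.

Unary([11, 3, 4]) = 111111111110111011110 (21 bits)


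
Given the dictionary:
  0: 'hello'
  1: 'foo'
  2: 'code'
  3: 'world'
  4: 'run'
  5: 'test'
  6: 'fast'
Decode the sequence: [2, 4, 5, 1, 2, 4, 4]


Look up each index in the dictionary:
  2 -> 'code'
  4 -> 'run'
  5 -> 'test'
  1 -> 'foo'
  2 -> 'code'
  4 -> 'run'
  4 -> 'run'

Decoded: "code run test foo code run run"


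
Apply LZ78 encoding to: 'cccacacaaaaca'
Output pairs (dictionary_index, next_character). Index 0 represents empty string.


LZ78 encoding steps:
Dictionary: {0: ''}
Step 1: w='' (idx 0), next='c' -> output (0, 'c'), add 'c' as idx 1
Step 2: w='c' (idx 1), next='c' -> output (1, 'c'), add 'cc' as idx 2
Step 3: w='' (idx 0), next='a' -> output (0, 'a'), add 'a' as idx 3
Step 4: w='c' (idx 1), next='a' -> output (1, 'a'), add 'ca' as idx 4
Step 5: w='ca' (idx 4), next='a' -> output (4, 'a'), add 'caa' as idx 5
Step 6: w='a' (idx 3), next='a' -> output (3, 'a'), add 'aa' as idx 6
Step 7: w='ca' (idx 4), end of input -> output (4, '')


Encoded: [(0, 'c'), (1, 'c'), (0, 'a'), (1, 'a'), (4, 'a'), (3, 'a'), (4, '')]


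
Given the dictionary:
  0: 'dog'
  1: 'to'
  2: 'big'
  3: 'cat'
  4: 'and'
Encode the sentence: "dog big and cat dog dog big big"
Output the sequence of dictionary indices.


Look up each word in the dictionary:
  'dog' -> 0
  'big' -> 2
  'and' -> 4
  'cat' -> 3
  'dog' -> 0
  'dog' -> 0
  'big' -> 2
  'big' -> 2

Encoded: [0, 2, 4, 3, 0, 0, 2, 2]


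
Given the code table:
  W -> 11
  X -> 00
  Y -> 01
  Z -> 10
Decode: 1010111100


Decoding:
10 -> Z
10 -> Z
11 -> W
11 -> W
00 -> X


Result: ZZWWX


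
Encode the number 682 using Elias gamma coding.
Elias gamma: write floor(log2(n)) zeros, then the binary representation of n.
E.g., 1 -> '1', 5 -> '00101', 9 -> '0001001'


num_bits = floor(log2(682)) + 1 = 10
leading_zeros = num_bits - 1 = 9
binary(682) = 1010101010

Elias gamma(682) = '000000000' + '1010101010' = 0000000001010101010 (19 bits)


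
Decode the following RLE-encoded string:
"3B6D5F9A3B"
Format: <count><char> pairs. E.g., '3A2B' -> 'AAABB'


Expanding each <count><char> pair:
  3B -> 'BBB'
  6D -> 'DDDDDD'
  5F -> 'FFFFF'
  9A -> 'AAAAAAAAA'
  3B -> 'BBB'

Decoded = BBBDDDDDDFFFFFAAAAAAAAABBB


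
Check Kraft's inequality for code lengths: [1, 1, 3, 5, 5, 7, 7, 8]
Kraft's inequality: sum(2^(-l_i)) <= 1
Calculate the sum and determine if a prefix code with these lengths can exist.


Sum = 2^(-1) + 2^(-1) + 2^(-3) + 2^(-5) + 2^(-5) + 2^(-7) + 2^(-7) + 2^(-8)
    = 0.5 + 0.5 + 0.125 + 0.03125 + 0.03125 + 0.0078125 + 0.0078125 + 0.00390625
    = 309/256 = 1.20703125
Since 1.20703125 > 1, Kraft's inequality is NOT satisfied.
A prefix code with these lengths CANNOT exist.

Kraft sum = 1.20703125. Not satisfied.


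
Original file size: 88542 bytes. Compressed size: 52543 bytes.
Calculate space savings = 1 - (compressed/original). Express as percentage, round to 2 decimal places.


ratio = compressed/original = 52543/88542 = 0.593425
savings = 1 - ratio = 1 - 0.593425 = 0.406575
as a percentage: 0.406575 * 100 = 40.66%

Space savings = 1 - 52543/88542 = 40.66%
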